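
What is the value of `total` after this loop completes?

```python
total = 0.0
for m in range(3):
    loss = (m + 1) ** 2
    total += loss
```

Sum of squared losses 1² + 2² + ... + 3²
`total` takes the values: 0.0 → 1.0 → 5.0 → 14.0

Answer: 14.0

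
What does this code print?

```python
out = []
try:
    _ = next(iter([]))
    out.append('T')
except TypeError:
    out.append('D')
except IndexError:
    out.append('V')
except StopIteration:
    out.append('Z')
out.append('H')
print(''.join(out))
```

Execution trace: 'Z' (except StopIteration) → 'H' (after the try/except). Output: ZH

Answer: ZH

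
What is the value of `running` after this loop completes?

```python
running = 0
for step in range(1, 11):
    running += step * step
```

Sum of squares 1² to 10² = 385
`running` takes the values: 0 → 1 → 5 → 14 → 30 → 55 → 91 → 140 → 204 → 285 → 385

Answer: 385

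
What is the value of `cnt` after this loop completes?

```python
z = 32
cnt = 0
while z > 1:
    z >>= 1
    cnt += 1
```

Count right shifts until 1
`cnt` takes the values: 0 → 1 → 2 → 3 → 4 → 5

Answer: 5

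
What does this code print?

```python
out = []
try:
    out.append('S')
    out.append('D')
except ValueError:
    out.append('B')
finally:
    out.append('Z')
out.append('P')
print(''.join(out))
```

Execution trace: 'S' (try body) → 'D' (try body, no exception) → 'Z' (finally) → 'P' (after the try/except). Output: SDZP

Answer: SDZP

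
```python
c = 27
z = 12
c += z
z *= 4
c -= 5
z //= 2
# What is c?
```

Trace:
`c = 27` → c = 27
`z = 12` → z = 12
`c += z` → c = 39
`z *= 4` → z = 48
`c -= 5` → c = 34
`z //= 2` → z = 24
So c = 34

Answer: 34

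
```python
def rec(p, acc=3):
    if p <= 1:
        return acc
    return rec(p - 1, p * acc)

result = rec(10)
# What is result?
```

Accumulator trace (n, acc): (10, 3) -> (9, 30) -> (8, 270) -> (7, 2160) -> (6, 15120) -> (5, 90720) -> (4, 453600) -> (3, 1814400) -> (2, 5443200) -> (1, 10886400) -> return 10886400

Answer: 10886400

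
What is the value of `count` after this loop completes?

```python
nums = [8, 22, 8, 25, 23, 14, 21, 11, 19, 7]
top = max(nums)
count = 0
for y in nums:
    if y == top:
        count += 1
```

Count of max value 25 in [8, 22, 8, 25, 23, 14, 21, 11, 19, 7]
`count` takes the values: 0 → 1

Answer: 1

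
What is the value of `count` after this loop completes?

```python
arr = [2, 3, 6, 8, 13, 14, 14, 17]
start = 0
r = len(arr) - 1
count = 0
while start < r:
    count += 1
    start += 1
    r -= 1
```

Iterations until pointers meet (list length 8)
`count` takes the values: 0 → 1 → 2 → 3 → 4

Answer: 4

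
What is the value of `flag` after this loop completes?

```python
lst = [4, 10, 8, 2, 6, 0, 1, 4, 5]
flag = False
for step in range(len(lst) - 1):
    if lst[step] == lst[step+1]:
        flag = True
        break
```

Check consecutive duplicates in [4, 10, 8, 2, 6, 0, 1, 4, 5]
`flag` takes the values: False

Answer: False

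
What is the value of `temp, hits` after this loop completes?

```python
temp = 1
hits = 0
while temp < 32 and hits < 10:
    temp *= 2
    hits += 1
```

Double until >= 32 or 10 iterations
`temp, hits` takes the values: (1, 0) → (2, 0) → (2, 1) → (4, 1) → (4, 2) → (8, 2) → (8, 3) → (16, 3) → (16, 4) → (32, 4) → (32, 5)

Answer: 32, 5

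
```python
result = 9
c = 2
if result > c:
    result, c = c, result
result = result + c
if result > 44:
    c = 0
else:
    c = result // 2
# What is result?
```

Trace:
`result = 9` → result = 9
`c = 2` → c = 2
`if result > c: ...` → result > c is True → result = 2; c = 9
`result = result + c` → result = 11
`if result > 44: ...` → result > 44 is False, take else branch → c = 5
So result = 11

Answer: 11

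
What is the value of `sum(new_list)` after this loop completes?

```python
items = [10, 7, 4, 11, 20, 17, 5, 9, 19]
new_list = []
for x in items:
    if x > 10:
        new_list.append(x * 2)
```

Sum of doubled values > 10
`new_list` takes the values: [] → [22] → [22, 40] → [22, 40, 34] → [22, 40, 34, 38]
So `sum(new_list)` = 134

Answer: 134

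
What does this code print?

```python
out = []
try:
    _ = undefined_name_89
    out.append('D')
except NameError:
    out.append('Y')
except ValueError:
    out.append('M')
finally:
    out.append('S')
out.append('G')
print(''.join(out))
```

Execution trace: 'Y' (except NameError) → 'S' (finally) → 'G' (after the try/except). Output: YSG

Answer: YSG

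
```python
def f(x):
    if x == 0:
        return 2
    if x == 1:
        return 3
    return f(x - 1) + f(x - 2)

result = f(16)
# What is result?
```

Build up from base cases: f(0)=2, f(1)=3, f(2)=5, f(3)=8, f(4)=13, f(5)=21, f(6)=34, ..., f(16)=4181

Answer: 4181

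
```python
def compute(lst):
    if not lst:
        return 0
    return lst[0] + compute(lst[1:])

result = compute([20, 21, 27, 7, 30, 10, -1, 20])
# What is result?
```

20 + 21 + 27 + 7 + 30 + 10 + (-1) + 20 + 0 = 134

Answer: 134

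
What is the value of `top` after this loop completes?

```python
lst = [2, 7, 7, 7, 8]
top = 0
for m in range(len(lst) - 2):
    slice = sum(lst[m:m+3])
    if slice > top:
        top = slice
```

Max sum of 3-element window in [2, 7, 7, 7, 8]
`top` takes the values: 0 → 16 → 21 → 22

Answer: 22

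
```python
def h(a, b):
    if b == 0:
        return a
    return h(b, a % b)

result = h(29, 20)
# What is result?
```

h(29, 20) -> h(20, 9) -> h(9, 2) -> h(2, 1) -> h(1, 0) -> 1

Answer: 1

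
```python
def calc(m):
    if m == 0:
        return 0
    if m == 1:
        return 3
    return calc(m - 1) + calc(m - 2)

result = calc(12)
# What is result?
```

Build up from base cases: calc(0)=0, calc(1)=3, calc(2)=3, calc(3)=6, calc(4)=9, calc(5)=15, calc(6)=24, ..., calc(12)=432

Answer: 432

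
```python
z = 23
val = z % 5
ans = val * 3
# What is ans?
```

Trace:
`z = 23` → z = 23
`val = z % 5` → val = 3
`ans = val * 3` → ans = 9
So ans = 9

Answer: 9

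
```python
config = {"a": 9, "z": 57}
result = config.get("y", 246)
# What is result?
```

Trace:
`config = {"a": 9, "z": 57}` → config = {'a': 9, 'z': 57}
`result = config.get("y", 246)` → result = 246
So result = 246

Answer: 246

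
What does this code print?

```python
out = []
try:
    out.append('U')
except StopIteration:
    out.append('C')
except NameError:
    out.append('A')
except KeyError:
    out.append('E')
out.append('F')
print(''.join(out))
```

Execution trace: 'U' (try body, no exception) → 'F' (after the try/except). Output: UF

Answer: UF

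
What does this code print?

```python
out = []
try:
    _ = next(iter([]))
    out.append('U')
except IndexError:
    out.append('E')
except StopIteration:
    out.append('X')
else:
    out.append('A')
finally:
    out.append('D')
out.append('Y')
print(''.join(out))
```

Execution trace: 'X' (except StopIteration) → 'D' (finally) → 'Y' (after the try/except). Output: XDY

Answer: XDY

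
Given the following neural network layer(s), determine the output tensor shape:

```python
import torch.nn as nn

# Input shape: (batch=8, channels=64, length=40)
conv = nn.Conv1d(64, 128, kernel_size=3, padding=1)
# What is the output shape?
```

Input: (8, 64, 40) -> Output: (8, 128, 40)

Answer: (8, 128, 40)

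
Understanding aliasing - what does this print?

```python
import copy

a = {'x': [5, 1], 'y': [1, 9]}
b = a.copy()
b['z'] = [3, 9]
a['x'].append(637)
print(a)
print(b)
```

Key concept: shallow copy of dict with mutable values.
Step by step:
`a = {'x': [5, 1], 'y': [1, 9]}` → a = {'x': [5, 1], 'y': [1, 9]}
`b = a.copy()` → b = {'x': [5, 1], 'y': [1, 9]}
`b['z'] = [3, 9]` → b = {'x': [5, 1], 'y': [1, 9], 'z': [3, 9]}
`a['x'].append(637)` → a = {'x': [5, 1, 637], 'y': [1, 9]}; b = {'x': [5, 1, 637], 'y': [1, 9], 'z': [3, 9]}
`print(a)` → prints {'x': [5, 1, 637], 'y': [1, 9]}
`print(b)` → prints {'x': [5, 1, 637], 'y': [1, 9], 'z': [3, 9]}

Answer:
{'x': [5, 1, 637], 'y': [1, 9]}
{'x': [5, 1, 637], 'y': [1, 9], 'z': [3, 9]}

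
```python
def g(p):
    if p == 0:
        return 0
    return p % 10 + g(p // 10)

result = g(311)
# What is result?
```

Sum of digits of 311: 1 + 1 + 3 = 5

Answer: 5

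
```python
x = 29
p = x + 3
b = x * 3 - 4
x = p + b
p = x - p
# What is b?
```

Trace:
`x = 29` → x = 29
`p = x + 3` → p = 32
`b = x * 3 - 4` → b = 83
`x = p + b` → x = 115
`p = x - p` → p = 83
So b = 83

Answer: 83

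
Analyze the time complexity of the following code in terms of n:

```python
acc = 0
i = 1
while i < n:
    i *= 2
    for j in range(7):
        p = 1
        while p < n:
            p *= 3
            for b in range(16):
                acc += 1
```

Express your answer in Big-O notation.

Each loop level contributes: log n × 1 × log n × 1. Multiplying the contributions gives O(log² n).

Answer: O(log² n)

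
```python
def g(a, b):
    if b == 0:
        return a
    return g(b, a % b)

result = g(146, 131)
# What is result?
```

g(146, 131) -> g(131, 15) -> g(15, 11) -> g(11, 4) -> g(4, 3) -> g(3, 1) -> g(1, 0) -> 1

Answer: 1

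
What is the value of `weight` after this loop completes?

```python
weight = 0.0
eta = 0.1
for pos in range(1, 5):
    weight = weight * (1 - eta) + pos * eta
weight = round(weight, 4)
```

Moving average with lr=0.1
`weight` takes the values: 0.0 → 0.1 → 0.29 → 0.561 → 0.9049

Answer: 0.9049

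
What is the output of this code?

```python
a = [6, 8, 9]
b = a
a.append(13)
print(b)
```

Key concept: basic list aliasing.
Step by step:
`a = [6, 8, 9]` → a = [6, 8, 9]
`b = a` → b = [6, 8, 9] (same object as a)
`a.append(13)` → a = [6, 8, 9, 13] (same object as b); b = [6, 8, 9, 13] (same object as a)
`print(b)` → prints [6, 8, 9, 13]

Answer: [6, 8, 9, 13]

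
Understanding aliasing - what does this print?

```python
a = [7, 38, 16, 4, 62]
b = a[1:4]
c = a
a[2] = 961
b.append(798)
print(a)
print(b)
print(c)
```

Key concept: slice vs alias.
Step by step:
`a = [7, 38, 16, 4, 62]` → a = [7, 38, 16, 4, 62]
`b = a[1:4]` → b = [38, 16, 4]
`c = a` → c = [7, 38, 16, 4, 62] (same object as a)
`a[2] = 961` → a = [7, 38, 961, 4, 62] (same object as c); c = [7, 38, 961, 4, 62] (same object as a)
`b.append(798)` → b = [38, 16, 4, 798]
`print(a)` → prints [7, 38, 961, 4, 62]
`print(b)` → prints [38, 16, 4, 798]
`print(c)` → prints [7, 38, 961, 4, 62]

Answer:
[7, 38, 961, 4, 62]
[38, 16, 4, 798]
[7, 38, 961, 4, 62]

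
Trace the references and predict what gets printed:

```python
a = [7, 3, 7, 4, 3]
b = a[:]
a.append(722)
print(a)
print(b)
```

Key concept: slice [:] creates copy.
Step by step:
`a = [7, 3, 7, 4, 3]` → a = [7, 3, 7, 4, 3]
`b = a[:]` → b = [7, 3, 7, 4, 3]
`a.append(722)` → a = [7, 3, 7, 4, 3, 722]
`print(a)` → prints [7, 3, 7, 4, 3, 722]
`print(b)` → prints [7, 3, 7, 4, 3]

Answer:
[7, 3, 7, 4, 3, 722]
[7, 3, 7, 4, 3]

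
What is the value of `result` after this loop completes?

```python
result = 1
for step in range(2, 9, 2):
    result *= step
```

Product of even numbers 2 to 8
`result` takes the values: 1 → 2 → 8 → 48 → 384

Answer: 384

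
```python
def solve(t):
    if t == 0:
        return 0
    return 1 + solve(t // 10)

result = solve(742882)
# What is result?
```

Count of digits of 742882: 6

Answer: 6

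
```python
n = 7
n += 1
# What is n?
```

Trace:
`n = 7` → n = 7
`n += 1` → n = 8
So n = 8

Answer: 8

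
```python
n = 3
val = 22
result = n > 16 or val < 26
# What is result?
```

Trace:
`n = 3` → n = 3
`val = 22` → val = 22
`result = n > 16 or val < 26` → result = True
So result = True

Answer: True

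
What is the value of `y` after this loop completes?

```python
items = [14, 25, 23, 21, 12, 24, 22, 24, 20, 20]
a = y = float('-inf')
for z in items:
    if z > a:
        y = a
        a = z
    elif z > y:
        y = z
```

Second largest (with repeats) in [14, 25, 23, 21, 12, 24, 22, 24, 20, 20]
`y` takes the values: -inf → 14 → 23 → 24

Answer: 24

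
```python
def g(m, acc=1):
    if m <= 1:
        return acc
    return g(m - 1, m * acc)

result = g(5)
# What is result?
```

Accumulator trace (n, acc): (5, 1) -> (4, 5) -> (3, 20) -> (2, 60) -> (1, 120) -> return 120

Answer: 120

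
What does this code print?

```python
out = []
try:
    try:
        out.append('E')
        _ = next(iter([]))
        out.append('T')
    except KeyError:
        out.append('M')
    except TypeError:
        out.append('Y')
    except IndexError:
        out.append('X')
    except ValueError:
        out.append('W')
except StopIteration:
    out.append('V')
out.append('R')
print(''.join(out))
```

Execution trace: 'E' (try body) → 'V' (outer except StopIteration) → 'R' (after the try/except). Output: EVR

Answer: EVR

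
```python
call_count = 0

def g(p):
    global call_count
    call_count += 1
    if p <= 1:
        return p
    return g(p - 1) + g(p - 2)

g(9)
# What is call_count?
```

Calls(p) = 1 + Calls(p-1) + Calls(p-2); Calls(0)=Calls(1)=1. For p=9 this gives 109.

Answer: 109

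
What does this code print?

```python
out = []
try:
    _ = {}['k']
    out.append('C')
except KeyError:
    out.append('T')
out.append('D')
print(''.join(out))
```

Execution trace: 'T' (except KeyError) → 'D' (after the try/except). Output: TD

Answer: TD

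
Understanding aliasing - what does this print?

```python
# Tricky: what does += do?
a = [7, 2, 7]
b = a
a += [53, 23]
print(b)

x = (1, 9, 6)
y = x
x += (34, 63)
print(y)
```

Key concept: += behavior differs for mutable vs immutable.
Step by step:
`a = [7, 2, 7]` → a = [7, 2, 7]
`b = a` → b = [7, 2, 7] (same object as a)
`a += [53, 23]` → a = [7, 2, 7, 53, 23] (same object as b); b = [7, 2, 7, 53, 23] (same object as a)
`print(b)` → prints [7, 2, 7, 53, 23]
`x = (1, 9, 6)` → x = (1, 9, 6)
`y = x` → y = (1, 9, 6)
`x += (34, 63)` → x = (1, 9, 6, 34, 63)
`print(y)` → prints (1, 9, 6)

Answer:
[7, 2, 7, 53, 23]
(1, 9, 6)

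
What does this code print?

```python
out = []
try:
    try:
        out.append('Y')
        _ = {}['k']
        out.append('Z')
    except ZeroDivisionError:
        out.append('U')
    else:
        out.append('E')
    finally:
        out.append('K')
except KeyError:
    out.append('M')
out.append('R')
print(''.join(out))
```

Execution trace: 'Y' (try body) → 'K' (finally) → 'M' (outer except KeyError) → 'R' (after the try/except). Output: YKMR

Answer: YKMR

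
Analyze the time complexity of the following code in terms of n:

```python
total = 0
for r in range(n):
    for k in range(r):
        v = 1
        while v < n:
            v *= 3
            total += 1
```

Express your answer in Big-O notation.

Each loop level contributes: n × n × log n. Multiplying the contributions gives O(n^2 log n).

Answer: O(n^2 log n)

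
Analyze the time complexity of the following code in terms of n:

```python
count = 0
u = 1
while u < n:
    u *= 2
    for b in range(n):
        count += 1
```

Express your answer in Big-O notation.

Each loop level contributes: log n × n. Multiplying the contributions gives O(n log n).

Answer: O(n log n)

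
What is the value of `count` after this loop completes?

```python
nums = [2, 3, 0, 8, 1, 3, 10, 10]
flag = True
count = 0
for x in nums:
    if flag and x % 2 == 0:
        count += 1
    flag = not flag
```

Count even values at even positions
`count` takes the values: 0 → 1 → 2 → 3

Answer: 3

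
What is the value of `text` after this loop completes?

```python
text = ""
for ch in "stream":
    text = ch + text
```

Reverse 'stream'
`text` takes the values: "" → "s" → "ts" → "rts" → "erts" → "aerts" → "maerts"

Answer: "maerts"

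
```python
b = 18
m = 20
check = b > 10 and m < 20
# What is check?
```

Trace:
`b = 18` → b = 18
`m = 20` → m = 20
`check = b > 10 and m < 20` → check = False
So check = False

Answer: False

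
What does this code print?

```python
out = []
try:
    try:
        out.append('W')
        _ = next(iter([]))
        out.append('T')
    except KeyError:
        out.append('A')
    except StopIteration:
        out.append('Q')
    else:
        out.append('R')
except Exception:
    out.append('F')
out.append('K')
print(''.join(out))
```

Execution trace: 'W' (inner try body) → 'Q' (inner except StopIteration) → 'K' (after the try/except). Output: WQK

Answer: WQK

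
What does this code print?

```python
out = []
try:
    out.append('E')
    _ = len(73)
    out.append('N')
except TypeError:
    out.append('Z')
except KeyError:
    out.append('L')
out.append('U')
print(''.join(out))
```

Execution trace: 'E' (try body) → 'Z' (except TypeError) → 'U' (after the try/except). Output: EZU

Answer: EZU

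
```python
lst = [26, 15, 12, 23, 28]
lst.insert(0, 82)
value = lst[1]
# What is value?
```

Trace:
`lst = [26, 15, 12, 23, 28]` → lst = [26, 15, 12, 23, 28]
`lst.insert(0, 82)` → lst = [82, 26, 15, 12, 23, 28]
`value = lst[1]` → value = 26
So value = 26

Answer: 26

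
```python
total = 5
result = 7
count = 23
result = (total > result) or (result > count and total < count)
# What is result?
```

Trace:
`total = 5` → total = 5
`result = 7` → result = 7
`count = 23` → count = 23
`result = (total > result) or (result > count and total < count)` → result = False
So result = False

Answer: False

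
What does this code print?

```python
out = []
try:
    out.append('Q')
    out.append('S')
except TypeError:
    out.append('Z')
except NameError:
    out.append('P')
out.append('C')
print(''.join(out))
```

Execution trace: 'Q' (try body) → 'S' (try body, no exception) → 'C' (after the try/except). Output: QSC

Answer: QSC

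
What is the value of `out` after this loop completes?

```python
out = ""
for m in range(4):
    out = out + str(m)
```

Concatenate digits 0 to 3
`out` takes the values: "" → "0" → "01" → "012" → "0123"

Answer: "0123"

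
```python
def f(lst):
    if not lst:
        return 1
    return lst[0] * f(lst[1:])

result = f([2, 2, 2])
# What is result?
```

Product over [2, 2, 2] = 2 * 2 * 2 = 8

Answer: 8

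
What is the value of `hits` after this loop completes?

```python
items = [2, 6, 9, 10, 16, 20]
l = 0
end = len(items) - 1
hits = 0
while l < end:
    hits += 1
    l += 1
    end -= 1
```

Iterations until pointers meet (list length 6)
`hits` takes the values: 0 → 1 → 2 → 3

Answer: 3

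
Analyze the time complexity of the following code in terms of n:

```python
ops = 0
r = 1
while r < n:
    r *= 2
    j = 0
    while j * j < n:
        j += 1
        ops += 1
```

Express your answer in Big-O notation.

Each loop level contributes: log n × √n. Multiplying the contributions gives O(√n log n).

Answer: O(√n log n)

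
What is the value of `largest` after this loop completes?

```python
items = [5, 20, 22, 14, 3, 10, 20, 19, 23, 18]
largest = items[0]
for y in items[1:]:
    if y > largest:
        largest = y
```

Maximum of [5, 20, 22, 14, 3, 10, 20, 19, 23, 18]
`largest` takes the values: 5 → 20 → 22 → 23

Answer: 23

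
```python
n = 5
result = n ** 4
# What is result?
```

Trace:
`n = 5` → n = 5
`result = n ** 4` → result = 625
So result = 625

Answer: 625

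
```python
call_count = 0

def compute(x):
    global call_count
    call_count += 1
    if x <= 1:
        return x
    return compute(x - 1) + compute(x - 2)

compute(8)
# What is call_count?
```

Calls(x) = 1 + Calls(x-1) + Calls(x-2); Calls(0)=Calls(1)=1. For x=8 this gives 67.

Answer: 67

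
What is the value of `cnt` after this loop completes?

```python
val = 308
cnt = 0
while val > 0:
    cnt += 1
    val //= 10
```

Count digits by repeated division by 10
`cnt` takes the values: 0 → 1 → 2 → 3

Answer: 3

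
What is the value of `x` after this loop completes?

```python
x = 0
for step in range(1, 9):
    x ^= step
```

XOR of 1 to 8
`x` takes the values: 0 → 1 → 3 → 0 → 4 → 1 → 7 → 0 → 8

Answer: 8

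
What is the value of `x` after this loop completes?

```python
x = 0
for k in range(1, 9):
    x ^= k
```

XOR of 1 to 8
`x` takes the values: 0 → 1 → 3 → 0 → 4 → 1 → 7 → 0 → 8

Answer: 8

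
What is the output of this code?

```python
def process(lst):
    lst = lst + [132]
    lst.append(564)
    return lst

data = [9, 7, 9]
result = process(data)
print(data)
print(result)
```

Key concept: rebinding parameter vs mutation.
Step by step:
`data = [9, 7, 9]` → data = [9, 7, 9]
`result = process(data)` → result = [9, 7, 9, 132, 564]
`print(data)` → prints [9, 7, 9]
`print(result)` → prints [9, 7, 9, 132, 564]

Answer:
[9, 7, 9]
[9, 7, 9, 132, 564]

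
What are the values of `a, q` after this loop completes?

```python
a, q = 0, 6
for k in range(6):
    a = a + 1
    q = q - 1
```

a goes 0→6, q goes 6→0
`a, q` takes the values: (0, 6) → (1, 6) → (1, 5) → (2, 5) → (2, 4) → (3, 4) → (3, 3) → (4, 3) → (4, 2) → (5, 2) → (5, 1) → (6, 1) → (6, 0)

Answer: 6, 0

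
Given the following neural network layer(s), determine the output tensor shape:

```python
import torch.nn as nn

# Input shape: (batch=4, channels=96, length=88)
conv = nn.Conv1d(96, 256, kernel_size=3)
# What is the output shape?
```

Input: (4, 96, 88) -> Output: (4, 256, 86)

Answer: (4, 256, 86)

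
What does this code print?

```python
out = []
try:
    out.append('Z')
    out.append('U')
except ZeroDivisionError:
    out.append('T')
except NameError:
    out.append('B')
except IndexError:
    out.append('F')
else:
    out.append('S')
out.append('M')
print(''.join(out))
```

Execution trace: 'Z' (try body) → 'U' (try body, no exception) → 'S' (else) → 'M' (after the try/except). Output: ZUSM

Answer: ZUSM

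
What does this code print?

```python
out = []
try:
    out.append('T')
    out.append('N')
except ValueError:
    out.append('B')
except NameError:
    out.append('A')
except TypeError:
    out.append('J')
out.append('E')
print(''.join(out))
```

Execution trace: 'T' (try body) → 'N' (try body, no exception) → 'E' (after the try/except). Output: TNE

Answer: TNE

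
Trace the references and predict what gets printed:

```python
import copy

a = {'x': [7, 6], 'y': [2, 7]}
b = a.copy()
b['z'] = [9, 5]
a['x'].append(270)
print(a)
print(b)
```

Key concept: shallow copy of dict with mutable values.
Step by step:
`a = {'x': [7, 6], 'y': [2, 7]}` → a = {'x': [7, 6], 'y': [2, 7]}
`b = a.copy()` → b = {'x': [7, 6], 'y': [2, 7]}
`b['z'] = [9, 5]` → b = {'x': [7, 6], 'y': [2, 7], 'z': [9, 5]}
`a['x'].append(270)` → a = {'x': [7, 6, 270], 'y': [2, 7]}; b = {'x': [7, 6, 270], 'y': [2, 7], 'z': [9, 5]}
`print(a)` → prints {'x': [7, 6, 270], 'y': [2, 7]}
`print(b)` → prints {'x': [7, 6, 270], 'y': [2, 7], 'z': [9, 5]}

Answer:
{'x': [7, 6, 270], 'y': [2, 7]}
{'x': [7, 6, 270], 'y': [2, 7], 'z': [9, 5]}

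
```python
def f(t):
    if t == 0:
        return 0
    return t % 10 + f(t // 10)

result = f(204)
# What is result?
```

Sum of digits of 204: 4 + 0 + 2 = 6

Answer: 6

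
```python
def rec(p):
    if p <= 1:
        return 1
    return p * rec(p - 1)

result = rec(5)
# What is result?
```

rec(5) = 5 * 4 * 3 * 2 * 1 = 120

Answer: 120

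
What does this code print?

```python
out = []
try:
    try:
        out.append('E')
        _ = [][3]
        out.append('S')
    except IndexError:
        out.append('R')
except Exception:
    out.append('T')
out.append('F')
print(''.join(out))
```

Execution trace: 'E' (inner try body) → 'R' (inner except IndexError) → 'F' (after the try/except). Output: ERF

Answer: ERF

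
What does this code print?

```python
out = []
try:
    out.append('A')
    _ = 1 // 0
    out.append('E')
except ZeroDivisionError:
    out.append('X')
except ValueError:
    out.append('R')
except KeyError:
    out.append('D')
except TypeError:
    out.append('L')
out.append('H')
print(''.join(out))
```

Execution trace: 'A' (try body) → 'X' (except ZeroDivisionError) → 'H' (after the try/except). Output: AXH

Answer: AXH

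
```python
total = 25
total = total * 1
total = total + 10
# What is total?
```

Trace:
`total = 25` → total = 25
`total = total * 1` → total = 25
`total = total + 10` → total = 35
So total = 35

Answer: 35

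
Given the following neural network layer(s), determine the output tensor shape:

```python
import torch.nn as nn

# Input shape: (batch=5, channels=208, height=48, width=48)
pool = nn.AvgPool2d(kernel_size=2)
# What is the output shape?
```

Input: (5, 208, 48, 48) -> Output: (5, 208, 24, 24)

Answer: (5, 208, 24, 24)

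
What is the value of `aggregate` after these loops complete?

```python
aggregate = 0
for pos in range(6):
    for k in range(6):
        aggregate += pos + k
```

Sum of all pos+k for pos,k in 6x6
`aggregate` takes the values: 0 → 1 → 3 → 6 → 10 → 15 → 16 → 18 → 21 → 25 → 30 → 36 → 38 → 41 → 45 → 50 → 56 → 63 → 66 → 70 → 75 → 81 → 88 → 96 → 100 → 105 → 111 → 118 → 126 → 135 → 140 → 146 → 153 → 161 → 170 → 180

Answer: 180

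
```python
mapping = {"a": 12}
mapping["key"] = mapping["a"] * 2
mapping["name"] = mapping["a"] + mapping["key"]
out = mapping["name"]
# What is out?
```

Trace:
`mapping = {"a": 12}` → mapping = {'a': 12}
`mapping["key"] = mapping["a"] * 2` → mapping = {'a': 12, 'key': 24}
`mapping["name"] = mapping["a"] + mapping["key"]` → mapping = {'a': 12, 'key': 24, 'name': 36}
`out = mapping["name"]` → out = 36
So out = 36

Answer: 36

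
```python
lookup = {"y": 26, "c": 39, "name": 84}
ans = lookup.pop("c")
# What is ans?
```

Trace:
`lookup = {"y": 26, "c": 39, "name": 84}` → lookup = {'y': 26, 'c': 39, 'name': 84}
`ans = lookup.pop("c")` → lookup = {'y': 26, 'name': 84}; ans = 39
So ans = 39

Answer: 39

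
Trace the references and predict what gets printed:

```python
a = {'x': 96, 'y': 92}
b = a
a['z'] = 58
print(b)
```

Key concept: dict aliasing.
Step by step:
`a = {'x': 96, 'y': 92}` → a = {'x': 96, 'y': 92}
`b = a` → b = {'x': 96, 'y': 92} (same object as a)
`a['z'] = 58` → a = {'x': 96, 'y': 92, 'z': 58} (same object as b); b = {'x': 96, 'y': 92, 'z': 58} (same object as a)
`print(b)` → prints {'x': 96, 'y': 92, 'z': 58}

Answer: {'x': 96, 'y': 92, 'z': 58}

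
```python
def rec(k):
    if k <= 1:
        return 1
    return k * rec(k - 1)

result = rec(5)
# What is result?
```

rec(5) = 5 * 4 * 3 * 2 * 1 = 120

Answer: 120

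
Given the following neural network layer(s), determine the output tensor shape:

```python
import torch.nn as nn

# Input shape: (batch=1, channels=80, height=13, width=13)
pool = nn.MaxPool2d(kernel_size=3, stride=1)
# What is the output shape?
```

Input: (1, 80, 13, 13) -> Output: (1, 80, 11, 11)

Answer: (1, 80, 11, 11)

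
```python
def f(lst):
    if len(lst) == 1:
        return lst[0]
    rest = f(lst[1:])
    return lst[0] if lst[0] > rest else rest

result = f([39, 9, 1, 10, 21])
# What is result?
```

Recursive max over [39, 9, 1, 10, 21] = 39

Answer: 39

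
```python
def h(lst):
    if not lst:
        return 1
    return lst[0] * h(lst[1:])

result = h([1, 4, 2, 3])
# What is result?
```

Product over [1, 4, 2, 3] = 1 * 4 * 2 * 3 = 24

Answer: 24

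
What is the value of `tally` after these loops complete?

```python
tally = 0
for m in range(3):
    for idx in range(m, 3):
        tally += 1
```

Upper triangle: 3 + 2 + ... + 1
`tally` takes the values: 0 → 1 → 2 → 3 → 4 → 5 → 6

Answer: 6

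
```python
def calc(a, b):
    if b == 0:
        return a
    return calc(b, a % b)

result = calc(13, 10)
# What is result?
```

calc(13, 10) -> calc(10, 3) -> calc(3, 1) -> calc(1, 0) -> 1

Answer: 1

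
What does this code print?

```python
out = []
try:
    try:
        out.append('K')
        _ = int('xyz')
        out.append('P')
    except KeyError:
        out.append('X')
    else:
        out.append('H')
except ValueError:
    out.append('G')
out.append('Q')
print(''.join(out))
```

Execution trace: 'K' (inner try body) → 'G' (outer except ValueError) → 'Q' (after the try/except). Output: KGQ

Answer: KGQ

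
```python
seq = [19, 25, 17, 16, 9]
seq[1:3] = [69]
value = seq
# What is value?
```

Trace:
`seq = [19, 25, 17, 16, 9]` → seq = [19, 25, 17, 16, 9]
`seq[1:3] = [69]` → seq = [19, 69, 16, 9]
`value = seq` → value = [19, 69, 16, 9]
So value = [19, 69, 16, 9]

Answer: [19, 69, 16, 9]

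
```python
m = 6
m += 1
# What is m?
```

Trace:
`m = 6` → m = 6
`m += 1` → m = 7
So m = 7

Answer: 7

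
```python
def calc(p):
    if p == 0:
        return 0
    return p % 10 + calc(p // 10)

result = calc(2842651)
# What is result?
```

Sum of digits of 2842651: 1 + 5 + 6 + 2 + 4 + 8 + 2 = 28

Answer: 28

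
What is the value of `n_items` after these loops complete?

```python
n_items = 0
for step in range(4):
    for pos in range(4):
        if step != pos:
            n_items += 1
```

4² - 4 (exclude diagonal)
`n_items` takes the values: 0 → 1 → 2 → 3 → 4 → 5 → 6 → 7 → 8 → 9 → 10 → 11 → 12

Answer: 12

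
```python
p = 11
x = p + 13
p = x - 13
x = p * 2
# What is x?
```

Trace:
`p = 11` → p = 11
`x = p + 13` → x = 24
`p = x - 13` → p = 11
`x = p * 2` → x = 22
So x = 22

Answer: 22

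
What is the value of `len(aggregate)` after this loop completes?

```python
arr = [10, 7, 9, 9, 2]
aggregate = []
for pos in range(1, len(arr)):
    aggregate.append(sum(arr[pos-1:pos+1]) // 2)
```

Number of 2-element averages
`aggregate` takes the values: [] → [8] → [8, 8] → [8, 8, 9] → [8, 8, 9, 5]
So `len(aggregate)` = 4

Answer: 4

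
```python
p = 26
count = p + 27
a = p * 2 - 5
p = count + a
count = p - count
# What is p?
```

Trace:
`p = 26` → p = 26
`count = p + 27` → count = 53
`a = p * 2 - 5` → a = 47
`p = count + a` → p = 100
`count = p - count` → count = 47
So p = 100

Answer: 100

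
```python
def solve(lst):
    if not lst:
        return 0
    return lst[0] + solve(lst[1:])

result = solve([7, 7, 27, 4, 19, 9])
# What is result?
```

7 + 7 + 27 + 4 + 19 + 9 + 0 = 73

Answer: 73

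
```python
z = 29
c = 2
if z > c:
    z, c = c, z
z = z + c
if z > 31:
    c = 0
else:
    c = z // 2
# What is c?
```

Trace:
`z = 29` → z = 29
`c = 2` → c = 2
`if z > c: ...` → z > c is True → z = 2; c = 29
`z = z + c` → z = 31
`if z > 31: ...` → z > 31 is False, take else branch → c = 15
So c = 15

Answer: 15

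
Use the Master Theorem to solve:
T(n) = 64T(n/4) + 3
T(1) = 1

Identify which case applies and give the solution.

a=64, b=4, f(n)=3. log_4(64) = 3. Since c=0 < 3, Case 1 applies: T(n) = Θ(n^log_b(a)) = O(n^3).

Answer: O(n^3) - Case 1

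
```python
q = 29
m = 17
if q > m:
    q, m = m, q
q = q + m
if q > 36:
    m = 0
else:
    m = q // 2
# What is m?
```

Trace:
`q = 29` → q = 29
`m = 17` → m = 17
`if q > m: ...` → q > m is True → q = 17; m = 29
`q = q + m` → q = 46
`if q > 36: ...` → q > 36 is True → m = 0
So m = 0

Answer: 0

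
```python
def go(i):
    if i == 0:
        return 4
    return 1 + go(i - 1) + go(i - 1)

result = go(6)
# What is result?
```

go(i) = 1 + 2·go(i-1), go(0)=4. Closed form: (4+1)·2^6 - 1 = 319.

Answer: 319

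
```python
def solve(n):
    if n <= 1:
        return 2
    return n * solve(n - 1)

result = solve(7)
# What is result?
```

solve(7) = 7 * 6 * 5 * 4 * 3 * 2 * 2 = 10080

Answer: 10080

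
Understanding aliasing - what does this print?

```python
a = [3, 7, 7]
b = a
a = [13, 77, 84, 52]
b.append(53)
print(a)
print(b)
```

Key concept: rebinding vs mutation: a is rebound to a new list, b still points at the original.
Step by step:
`a = [3, 7, 7]` → a = [3, 7, 7]
`b = a` → b = [3, 7, 7] (same object as a)
`a = [13, 77, 84, 52]` → a = [13, 77, 84, 52]
`b.append(53)` → b = [3, 7, 7, 53]
`print(a)` → prints [13, 77, 84, 52]
`print(b)` → prints [3, 7, 7, 53]

Answer:
[13, 77, 84, 52]
[3, 7, 7, 53]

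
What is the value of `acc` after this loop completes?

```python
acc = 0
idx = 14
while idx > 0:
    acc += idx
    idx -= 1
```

Sum 14 down to 1
`acc` takes the values: 0 → 14 → 27 → 39 → 50 → 60 → 69 → 77 → 84 → 90 → 95 → 99 → 102 → 104 → 105

Answer: 105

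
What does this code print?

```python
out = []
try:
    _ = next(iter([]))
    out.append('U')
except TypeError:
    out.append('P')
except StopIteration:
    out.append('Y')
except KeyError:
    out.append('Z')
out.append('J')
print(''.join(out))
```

Execution trace: 'Y' (except StopIteration) → 'J' (after the try/except). Output: YJ

Answer: YJ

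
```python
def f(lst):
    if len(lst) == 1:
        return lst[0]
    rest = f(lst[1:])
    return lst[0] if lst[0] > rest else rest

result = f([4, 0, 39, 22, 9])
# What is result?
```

Recursive max over [4, 0, 39, 22, 9] = 39

Answer: 39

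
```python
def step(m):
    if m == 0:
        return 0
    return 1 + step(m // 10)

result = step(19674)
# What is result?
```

Count of digits of 19674: 5

Answer: 5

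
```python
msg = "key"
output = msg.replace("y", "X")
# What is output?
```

Trace:
`msg = "key"` → msg = 'key'
`output = msg.replace("y", "X")` → output = 'keX'
So output = 'keX'

Answer: 'keX'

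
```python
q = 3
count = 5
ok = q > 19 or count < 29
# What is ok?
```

Trace:
`q = 3` → q = 3
`count = 5` → count = 5
`ok = q > 19 or count < 29` → ok = True
So ok = True

Answer: True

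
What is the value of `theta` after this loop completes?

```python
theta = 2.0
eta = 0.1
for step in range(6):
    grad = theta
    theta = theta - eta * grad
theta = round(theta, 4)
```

Gradient descent: w = 2.0 * (1 - 0.1)^6
`theta` takes the values: 2.0 → 1.8 → 1.62 → 1.458 → 1.3122 → 1.18098 → 1.062882 → 1.0629

Answer: 1.0629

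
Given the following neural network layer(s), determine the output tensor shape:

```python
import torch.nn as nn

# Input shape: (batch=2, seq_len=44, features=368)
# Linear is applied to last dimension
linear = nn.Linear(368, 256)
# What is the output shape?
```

Input: (2, 44, 368) -> Output: (2, 44, 256)

Answer: (2, 44, 256)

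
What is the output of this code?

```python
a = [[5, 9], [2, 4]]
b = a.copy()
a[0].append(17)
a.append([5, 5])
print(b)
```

Key concept: shallow copy with nested lists.
Step by step:
`a = [[5, 9], [2, 4]]` → a = [[5, 9], [2, 4]]
`b = a.copy()` → b = [[5, 9], [2, 4]]
`a[0].append(17)` → a = [[5, 9, 17], [2, 4]]; b = [[5, 9, 17], [2, 4]]
`a.append([5, 5])` → a = [[5, 9, 17], [2, 4], [5, 5]]
`print(b)` → prints [[5, 9, 17], [2, 4]]

Answer: [[5, 9, 17], [2, 4]]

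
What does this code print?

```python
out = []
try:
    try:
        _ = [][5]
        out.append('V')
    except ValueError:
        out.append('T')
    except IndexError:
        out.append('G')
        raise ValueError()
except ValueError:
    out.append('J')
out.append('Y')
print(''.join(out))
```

Execution trace: 'G' (except IndexError) → 'J' (outer except ValueError) → 'Y' (after the try/except). Output: GJY

Answer: GJY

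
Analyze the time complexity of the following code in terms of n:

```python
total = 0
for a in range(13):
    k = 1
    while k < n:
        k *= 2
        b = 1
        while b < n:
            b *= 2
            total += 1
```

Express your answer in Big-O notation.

Each loop level contributes: 1 × log n × log n. Multiplying the contributions gives O(log² n).

Answer: O(log² n)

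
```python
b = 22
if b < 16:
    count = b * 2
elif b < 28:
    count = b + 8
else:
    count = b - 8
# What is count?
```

Trace:
`b = 22` → b = 22
`if b < 16: ...` → b < 16 is False, b < 28 is True → count = 30
So count = 30

Answer: 30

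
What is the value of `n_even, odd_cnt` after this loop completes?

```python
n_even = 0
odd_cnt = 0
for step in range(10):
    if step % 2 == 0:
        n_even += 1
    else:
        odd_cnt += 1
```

Count evens and odds in range(10)
`n_even, odd_cnt` takes the values: (0, 0) → (1, 0) → (1, 1) → (2, 1) → (2, 2) → (3, 2) → (3, 3) → (4, 3) → (4, 4) → (5, 4) → (5, 5)

Answer: 5, 5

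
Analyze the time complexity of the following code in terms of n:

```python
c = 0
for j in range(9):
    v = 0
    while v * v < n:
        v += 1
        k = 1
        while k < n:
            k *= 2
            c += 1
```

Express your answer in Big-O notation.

Each loop level contributes: 1 × √n × log n. Multiplying the contributions gives O(√n log n).

Answer: O(√n log n)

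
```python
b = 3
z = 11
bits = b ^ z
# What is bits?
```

Trace:
`b = 3` → b = 3
`z = 11` → z = 11
`bits = b ^ z` → bits = 8
So bits = 8

Answer: 8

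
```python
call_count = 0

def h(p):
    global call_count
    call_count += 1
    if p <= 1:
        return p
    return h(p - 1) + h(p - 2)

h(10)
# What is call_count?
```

Calls(p) = 1 + Calls(p-1) + Calls(p-2); Calls(0)=Calls(1)=1. For p=10 this gives 177.

Answer: 177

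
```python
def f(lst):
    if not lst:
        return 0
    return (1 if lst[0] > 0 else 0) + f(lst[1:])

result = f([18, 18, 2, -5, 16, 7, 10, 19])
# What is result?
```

Count of positive elements in [18, 18, 2, -5, 16, 7, 10, 19] = 7

Answer: 7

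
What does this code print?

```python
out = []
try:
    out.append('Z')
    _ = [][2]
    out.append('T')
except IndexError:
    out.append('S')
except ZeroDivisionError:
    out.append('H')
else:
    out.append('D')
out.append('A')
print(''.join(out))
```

Execution trace: 'Z' (try body) → 'S' (except IndexError) → 'A' (after the try/except). Output: ZSA

Answer: ZSA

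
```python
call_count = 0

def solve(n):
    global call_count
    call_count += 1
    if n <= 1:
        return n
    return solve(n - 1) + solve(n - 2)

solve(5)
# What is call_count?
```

Calls(n) = 1 + Calls(n-1) + Calls(n-2); Calls(0)=Calls(1)=1. For n=5 this gives 15.

Answer: 15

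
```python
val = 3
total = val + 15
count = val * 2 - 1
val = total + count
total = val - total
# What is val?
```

Trace:
`val = 3` → val = 3
`total = val + 15` → total = 18
`count = val * 2 - 1` → count = 5
`val = total + count` → val = 23
`total = val - total` → total = 5
So val = 23

Answer: 23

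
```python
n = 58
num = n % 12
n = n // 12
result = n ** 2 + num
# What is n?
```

Trace:
`n = 58` → n = 58
`num = n % 12` → num = 10
`n = n // 12` → n = 4
`result = n ** 2 + num` → result = 26
So n = 4

Answer: 4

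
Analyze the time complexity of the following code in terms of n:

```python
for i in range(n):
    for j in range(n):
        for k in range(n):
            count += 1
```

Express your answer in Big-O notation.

This is Triple nested loop. Time complexity: O(n³).

Answer: O(n³)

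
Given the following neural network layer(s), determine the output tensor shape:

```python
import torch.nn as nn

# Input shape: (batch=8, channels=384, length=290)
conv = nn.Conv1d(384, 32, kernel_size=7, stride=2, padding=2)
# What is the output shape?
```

Input: (8, 384, 290) -> Output: (8, 32, 144)

Answer: (8, 32, 144)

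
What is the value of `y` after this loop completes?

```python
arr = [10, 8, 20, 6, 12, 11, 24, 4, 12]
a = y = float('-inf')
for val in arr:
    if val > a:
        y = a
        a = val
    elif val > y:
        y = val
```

Second largest (with repeats) in [10, 8, 20, 6, 12, 11, 24, 4, 12]
`y` takes the values: -inf → 8 → 10 → 12 → 20

Answer: 20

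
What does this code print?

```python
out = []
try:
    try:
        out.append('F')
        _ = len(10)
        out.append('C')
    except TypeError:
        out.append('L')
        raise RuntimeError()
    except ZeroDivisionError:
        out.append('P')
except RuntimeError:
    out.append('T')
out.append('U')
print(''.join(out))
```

Execution trace: 'F' (try body) → 'L' (except TypeError) → 'T' (outer except RuntimeError) → 'U' (after the try/except). Output: FLTU

Answer: FLTU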